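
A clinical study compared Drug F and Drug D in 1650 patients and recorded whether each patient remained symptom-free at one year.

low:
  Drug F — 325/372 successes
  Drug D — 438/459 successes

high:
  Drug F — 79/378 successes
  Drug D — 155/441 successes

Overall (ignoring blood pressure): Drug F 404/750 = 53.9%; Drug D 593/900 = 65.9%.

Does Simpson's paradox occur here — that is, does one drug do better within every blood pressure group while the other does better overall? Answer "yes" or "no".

Within each blood pressure level (low 87.4% vs 95.4%; high 20.9% vs 35.1%), Drug D has the higher rate every time. Pooled: 53.9% vs 65.9% — Drug D has the higher rate overall. They agree.

no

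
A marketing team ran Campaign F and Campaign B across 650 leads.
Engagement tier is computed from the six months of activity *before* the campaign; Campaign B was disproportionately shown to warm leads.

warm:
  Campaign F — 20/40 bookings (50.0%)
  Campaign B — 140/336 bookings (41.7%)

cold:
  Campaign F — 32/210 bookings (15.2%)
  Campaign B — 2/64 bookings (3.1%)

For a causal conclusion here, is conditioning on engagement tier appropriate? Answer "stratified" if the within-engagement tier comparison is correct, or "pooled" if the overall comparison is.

Since engagement tier is a pre-existing factor (not a product of the campaign) and it affects the outcome on its own, it is a confounder. The stratified rates, not the pooled rate, identify the causal effect.
Within each level — warm: 50.0% vs 41.7%; cold: 15.2% vs 3.1% — Campaign F is higher every time.

stratified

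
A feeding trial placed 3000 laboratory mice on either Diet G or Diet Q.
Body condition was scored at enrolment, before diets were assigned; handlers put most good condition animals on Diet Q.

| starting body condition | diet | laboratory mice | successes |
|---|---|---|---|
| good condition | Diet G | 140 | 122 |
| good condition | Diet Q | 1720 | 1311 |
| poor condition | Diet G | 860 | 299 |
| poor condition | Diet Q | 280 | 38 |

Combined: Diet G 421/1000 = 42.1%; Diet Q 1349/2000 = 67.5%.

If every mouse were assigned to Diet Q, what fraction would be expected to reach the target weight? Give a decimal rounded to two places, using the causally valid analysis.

The stratified and pooled comparisons disagree (Diet G wins within each starting body condition; Diet Q wins overall), so the answer turns on the causal role of starting body condition.
Since starting body condition is a pre-existing factor (not a product of the diet) and it affects the outcome on its own, it is a confounder. The stratified rates, not the pooled rate, identify the causal effect.
Standardising Diet Q to the population starting body condition mix: 0.620·1311/1720 + 0.380·38/280 = 0.524.

0.52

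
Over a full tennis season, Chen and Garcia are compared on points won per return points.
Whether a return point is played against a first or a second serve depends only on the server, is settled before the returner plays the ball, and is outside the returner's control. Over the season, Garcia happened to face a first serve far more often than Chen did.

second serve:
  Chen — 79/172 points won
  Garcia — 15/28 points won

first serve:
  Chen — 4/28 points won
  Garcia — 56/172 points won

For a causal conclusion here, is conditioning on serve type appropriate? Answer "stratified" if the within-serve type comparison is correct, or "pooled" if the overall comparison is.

The stratified and pooled comparisons disagree (Garcia wins within each serve type; Chen wins overall), so the answer turns on the causal role of serve type.
Since serve type is a pre-existing factor (not a product of the player) and it affects the outcome on its own, it is a confounder. The stratified rates, not the pooled rate, identify the causal effect.
Within each level — second serve: 45.9% vs 53.6%; first serve: 14.3% vs 32.6% — Garcia is higher every time.

stratified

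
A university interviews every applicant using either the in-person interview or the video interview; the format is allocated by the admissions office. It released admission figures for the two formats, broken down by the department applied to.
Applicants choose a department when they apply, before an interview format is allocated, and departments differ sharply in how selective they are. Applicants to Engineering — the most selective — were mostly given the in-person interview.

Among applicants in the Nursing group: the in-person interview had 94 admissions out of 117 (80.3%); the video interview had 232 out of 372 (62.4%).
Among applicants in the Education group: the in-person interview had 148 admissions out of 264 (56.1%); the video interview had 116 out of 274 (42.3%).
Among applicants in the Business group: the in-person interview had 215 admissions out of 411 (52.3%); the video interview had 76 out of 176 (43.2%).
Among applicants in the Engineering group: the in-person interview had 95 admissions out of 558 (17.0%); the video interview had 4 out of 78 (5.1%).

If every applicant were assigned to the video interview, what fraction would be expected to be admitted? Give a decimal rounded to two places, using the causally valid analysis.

The department-specific comparison favours the in-person interview throughout, but the pooled figures favour the video interview. The question is whether to condition on department.
Nothing the interview format does changes department; the imbalance is an allocation artefact. With department also predicting the outcome, the pooled figure is confounded, and the within-stratum comparison is the causal one.
Standardising the video interview to the population department mix: 0.217·232/372 + 0.239·116/274 + 0.261·76/176 + 0.283·4/78 = 0.364.

0.36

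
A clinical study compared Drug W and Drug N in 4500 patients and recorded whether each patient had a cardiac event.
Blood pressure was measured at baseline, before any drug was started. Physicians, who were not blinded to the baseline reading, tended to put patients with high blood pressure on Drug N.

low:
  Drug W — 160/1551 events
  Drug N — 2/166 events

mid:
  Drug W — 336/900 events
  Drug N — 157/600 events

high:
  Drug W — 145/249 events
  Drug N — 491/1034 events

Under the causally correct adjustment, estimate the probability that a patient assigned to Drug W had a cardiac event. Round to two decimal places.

Blood pressure is set before the drug has any effect — it is not caused by the drug — and it independently drives the outcome. That makes it a confounder, so the causal comparison is within blood pressure levels.
Standardising Drug W to the population blood pressure mix: 0.382·160/1551 + 0.333·336/900 + 0.285·145/249 = 0.330.

0.33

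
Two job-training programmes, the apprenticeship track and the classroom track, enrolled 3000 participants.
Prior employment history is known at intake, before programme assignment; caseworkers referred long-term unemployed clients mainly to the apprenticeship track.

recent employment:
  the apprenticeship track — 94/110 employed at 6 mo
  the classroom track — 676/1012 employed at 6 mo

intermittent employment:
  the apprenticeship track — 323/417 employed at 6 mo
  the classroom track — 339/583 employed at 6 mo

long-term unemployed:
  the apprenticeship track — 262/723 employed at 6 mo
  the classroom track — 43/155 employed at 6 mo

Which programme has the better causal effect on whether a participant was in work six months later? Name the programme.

the apprenticeship track

Prior employment history differs across programmes for reasons unrelated to any effect of the programme itself, and it separately predicts the outcome — a classic confounder. We must compare within prior employment history levels.
Within each level — recent employment: 85.5% vs 66.8%; intermittent employment: 77.5% vs 58.1%; long-term unemployed: 36.2% vs 27.7% — the apprenticeship track is higher every time.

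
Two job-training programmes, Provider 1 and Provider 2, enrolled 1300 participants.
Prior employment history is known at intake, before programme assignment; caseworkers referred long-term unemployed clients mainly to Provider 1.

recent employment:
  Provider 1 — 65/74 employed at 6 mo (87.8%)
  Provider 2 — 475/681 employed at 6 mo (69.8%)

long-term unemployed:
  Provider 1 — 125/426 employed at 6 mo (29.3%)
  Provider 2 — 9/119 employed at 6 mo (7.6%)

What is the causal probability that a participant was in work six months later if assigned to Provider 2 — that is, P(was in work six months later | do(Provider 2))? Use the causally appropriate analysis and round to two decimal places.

0.44

The stratified and pooled comparisons disagree (Provider 1 wins within each prior employment history; Provider 2 wins overall), so the answer turns on the causal role of prior employment history.
Here prior employment history is a common cause — it drives both which programme a case falls under and the outcome. The crude comparison mixes populations; the stratum-specific rates are the causally relevant ones.
Standardising Provider 2 to the population prior employment history mix: 0.581·475/681 + 0.419·9/119 = 0.437.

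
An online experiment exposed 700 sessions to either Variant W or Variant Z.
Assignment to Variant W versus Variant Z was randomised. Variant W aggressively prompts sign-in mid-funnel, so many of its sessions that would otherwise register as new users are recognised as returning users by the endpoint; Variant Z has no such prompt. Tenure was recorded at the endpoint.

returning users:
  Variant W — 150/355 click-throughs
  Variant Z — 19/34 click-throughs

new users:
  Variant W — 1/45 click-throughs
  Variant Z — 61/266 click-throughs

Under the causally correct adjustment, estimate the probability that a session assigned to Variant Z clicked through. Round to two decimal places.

0.27

User tenure here is a post-treatment variable shaped by the variant; conditioning on it would introduce bias rather than remove it. The overall comparison is the causal one.
So P(outcome | do(Variant Z)) is just the pooled rate for Variant Z: 80/300 = 0.267.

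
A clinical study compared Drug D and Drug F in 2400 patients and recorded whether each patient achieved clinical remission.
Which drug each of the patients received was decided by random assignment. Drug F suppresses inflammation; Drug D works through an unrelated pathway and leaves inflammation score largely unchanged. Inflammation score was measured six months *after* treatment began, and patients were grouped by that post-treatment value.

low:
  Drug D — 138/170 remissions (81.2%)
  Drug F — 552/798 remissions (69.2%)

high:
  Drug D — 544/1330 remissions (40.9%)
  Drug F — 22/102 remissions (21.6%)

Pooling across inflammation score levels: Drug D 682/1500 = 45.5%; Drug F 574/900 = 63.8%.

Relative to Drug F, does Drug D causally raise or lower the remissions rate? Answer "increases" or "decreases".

decreases

The stratified and pooled comparisons disagree (Drug D wins within each inflammation score; Drug F wins overall), so the answer turns on the causal role of inflammation score.
Inflammation score here is a post-treatment variable shaped by the drug; conditioning on it would introduce bias rather than remove it. The overall comparison is the causal one.
Pooled: Drug D 45.5% vs Drug F 63.8%; Drug F is higher overall.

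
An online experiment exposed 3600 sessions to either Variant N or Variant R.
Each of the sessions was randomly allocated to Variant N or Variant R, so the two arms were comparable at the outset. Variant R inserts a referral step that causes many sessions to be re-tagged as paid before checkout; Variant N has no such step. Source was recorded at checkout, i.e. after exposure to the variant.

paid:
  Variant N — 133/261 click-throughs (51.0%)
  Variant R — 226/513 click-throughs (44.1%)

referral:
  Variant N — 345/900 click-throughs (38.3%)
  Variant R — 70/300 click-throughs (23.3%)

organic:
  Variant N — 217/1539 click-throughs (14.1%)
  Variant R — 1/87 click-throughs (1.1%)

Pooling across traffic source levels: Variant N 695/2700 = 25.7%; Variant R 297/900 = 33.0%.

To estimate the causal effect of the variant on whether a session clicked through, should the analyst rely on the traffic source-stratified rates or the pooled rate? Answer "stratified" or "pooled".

Traffic source here is a post-treatment variable shaped by the variant; conditioning on it would introduce bias rather than remove it. The overall comparison is the causal one.
Pooled: Variant N 25.7% vs Variant R 33.0%; Variant R is higher overall.

pooled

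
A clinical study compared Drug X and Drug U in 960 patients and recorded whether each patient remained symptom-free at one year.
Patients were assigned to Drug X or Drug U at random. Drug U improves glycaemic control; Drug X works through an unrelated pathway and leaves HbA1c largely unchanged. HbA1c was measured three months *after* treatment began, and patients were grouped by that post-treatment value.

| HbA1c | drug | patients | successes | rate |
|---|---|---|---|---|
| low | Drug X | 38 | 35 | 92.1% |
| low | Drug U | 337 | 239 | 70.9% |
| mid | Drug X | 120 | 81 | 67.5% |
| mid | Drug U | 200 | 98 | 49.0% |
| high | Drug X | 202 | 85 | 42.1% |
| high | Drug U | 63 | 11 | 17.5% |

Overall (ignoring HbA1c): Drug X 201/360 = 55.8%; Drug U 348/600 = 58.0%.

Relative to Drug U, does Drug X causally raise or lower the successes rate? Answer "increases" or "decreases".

Within every HbA1c level Drug X has the higher rate, yet pooled Drug U does — Simpson's reversal.
Stratifying would compare drugs among patients the drugs themselves sorted into HbA1c groups — a form of selection on an intermediate. The unconditioned pooled rates give the total causal effect.
Pooled: Drug X 55.8% vs Drug U 58.0%; Drug U is higher overall.

decreases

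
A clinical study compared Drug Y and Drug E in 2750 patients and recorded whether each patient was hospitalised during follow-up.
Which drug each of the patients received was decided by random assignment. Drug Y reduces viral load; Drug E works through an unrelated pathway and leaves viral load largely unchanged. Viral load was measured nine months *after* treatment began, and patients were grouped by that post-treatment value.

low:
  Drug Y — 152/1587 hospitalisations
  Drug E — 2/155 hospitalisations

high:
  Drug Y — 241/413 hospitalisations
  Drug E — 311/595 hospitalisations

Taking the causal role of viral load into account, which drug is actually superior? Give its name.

Drug Y

Viral load is downstream of the drug. One should not condition on a consequence of treatment, so the overall rates are the right comparison.
Pooled: Drug Y 19.7% vs Drug E 41.7%; Drug Y is lower overall.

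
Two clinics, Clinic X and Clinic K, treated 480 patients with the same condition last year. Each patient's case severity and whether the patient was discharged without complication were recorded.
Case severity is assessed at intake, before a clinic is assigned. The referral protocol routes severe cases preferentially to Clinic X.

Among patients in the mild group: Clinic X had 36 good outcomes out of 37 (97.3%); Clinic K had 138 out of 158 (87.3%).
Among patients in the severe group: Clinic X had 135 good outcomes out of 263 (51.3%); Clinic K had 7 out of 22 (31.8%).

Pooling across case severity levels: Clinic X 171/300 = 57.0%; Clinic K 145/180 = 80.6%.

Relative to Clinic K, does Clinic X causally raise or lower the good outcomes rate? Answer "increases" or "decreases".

increases

Nothing the clinic does changes case severity; the imbalance is an allocation artefact. With case severity also predicting the outcome, the pooled figure is confounded, and the within-stratum comparison is the causal one.
Within each level — mild: 97.3% vs 87.3%; severe: 51.3% vs 31.8% — Clinic X is higher every time.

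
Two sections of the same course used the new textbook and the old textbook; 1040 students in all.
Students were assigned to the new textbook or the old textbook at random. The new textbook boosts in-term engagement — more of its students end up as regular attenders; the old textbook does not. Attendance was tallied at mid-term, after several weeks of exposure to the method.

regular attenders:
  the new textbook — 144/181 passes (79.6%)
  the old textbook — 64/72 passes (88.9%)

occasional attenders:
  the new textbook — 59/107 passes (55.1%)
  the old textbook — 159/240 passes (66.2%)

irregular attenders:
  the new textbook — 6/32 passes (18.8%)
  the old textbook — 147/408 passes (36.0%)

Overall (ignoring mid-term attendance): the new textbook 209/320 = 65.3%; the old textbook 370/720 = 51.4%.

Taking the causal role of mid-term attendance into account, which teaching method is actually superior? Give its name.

The distribution of mid-term attendance is itself part of what the teaching method does — it is an intermediate outcome. Holding it fixed would remove that part of the effect; the total effect is the pooled difference.
Pooled: the new textbook 65.3% vs the old textbook 51.4%; the new textbook is higher overall.

the new textbook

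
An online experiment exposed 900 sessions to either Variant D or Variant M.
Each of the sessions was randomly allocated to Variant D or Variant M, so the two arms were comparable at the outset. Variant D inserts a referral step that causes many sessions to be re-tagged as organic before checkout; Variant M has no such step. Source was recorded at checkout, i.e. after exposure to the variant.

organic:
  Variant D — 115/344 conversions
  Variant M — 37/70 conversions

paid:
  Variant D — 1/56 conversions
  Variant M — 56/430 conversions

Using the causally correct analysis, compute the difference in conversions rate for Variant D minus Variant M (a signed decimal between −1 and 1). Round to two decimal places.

+0.10

Within every traffic source level Variant M has the higher rate, yet pooled Variant D does — Simpson's reversal.
Traffic source here is a post-treatment variable shaped by the variant; conditioning on it would introduce bias rather than remove it. The overall comparison is the causal one.
The causal difference is the pooled difference: 0.290 − 0.186 = +0.104.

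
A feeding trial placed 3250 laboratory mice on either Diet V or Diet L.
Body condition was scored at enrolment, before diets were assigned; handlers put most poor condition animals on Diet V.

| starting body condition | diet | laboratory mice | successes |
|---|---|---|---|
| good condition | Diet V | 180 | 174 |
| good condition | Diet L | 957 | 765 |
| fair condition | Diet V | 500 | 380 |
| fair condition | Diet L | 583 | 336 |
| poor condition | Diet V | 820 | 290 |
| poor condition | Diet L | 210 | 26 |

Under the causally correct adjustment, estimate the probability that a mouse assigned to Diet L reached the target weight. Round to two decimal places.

The starting body condition-specific comparison favours Diet V throughout, but the pooled figures favour Diet L. The question is whether to condition on starting body condition.
Starting body condition differs across diets for reasons unrelated to any effect of the diet itself, and it separately predicts the outcome — a classic confounder. We must compare within starting body condition levels.
Standardising Diet L to the population starting body condition mix: 0.350·765/957 + 0.333·336/583 + 0.317·26/210 = 0.511.

0.51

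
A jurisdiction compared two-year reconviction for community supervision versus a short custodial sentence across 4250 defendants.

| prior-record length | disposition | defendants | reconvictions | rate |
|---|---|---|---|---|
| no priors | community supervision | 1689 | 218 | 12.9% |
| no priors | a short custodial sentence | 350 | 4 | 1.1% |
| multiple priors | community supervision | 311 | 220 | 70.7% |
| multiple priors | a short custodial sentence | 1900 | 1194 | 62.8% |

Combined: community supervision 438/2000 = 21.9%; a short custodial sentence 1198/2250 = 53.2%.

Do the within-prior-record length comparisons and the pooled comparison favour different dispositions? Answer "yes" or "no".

Within each prior-record length level (no priors 12.9% vs 1.1%; multiple priors 70.7% vs 62.8%), a short custodial sentence has the lower rate every time. Pooled: 21.9% vs 53.2% — community supervision has the lower rate overall. The two comparisons disagree.

yes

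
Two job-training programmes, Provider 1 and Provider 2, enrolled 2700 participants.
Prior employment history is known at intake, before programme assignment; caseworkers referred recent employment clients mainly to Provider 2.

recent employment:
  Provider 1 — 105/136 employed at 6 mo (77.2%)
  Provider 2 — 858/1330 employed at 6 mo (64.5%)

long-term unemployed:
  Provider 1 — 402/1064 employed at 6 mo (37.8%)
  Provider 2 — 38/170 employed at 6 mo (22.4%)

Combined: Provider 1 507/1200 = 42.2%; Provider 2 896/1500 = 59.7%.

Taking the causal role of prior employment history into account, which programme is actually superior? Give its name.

Provider 1

Within every prior employment history level Provider 1 has the higher rate, yet pooled Provider 2 does — Simpson's reversal.
Prior employment history differs across programmes for reasons unrelated to any effect of the programme itself, and it separately predicts the outcome — a classic confounder. We must compare within prior employment history levels.
Within each level — recent employment: 77.2% vs 64.5%; long-term unemployed: 37.8% vs 22.4% — Provider 1 is higher every time.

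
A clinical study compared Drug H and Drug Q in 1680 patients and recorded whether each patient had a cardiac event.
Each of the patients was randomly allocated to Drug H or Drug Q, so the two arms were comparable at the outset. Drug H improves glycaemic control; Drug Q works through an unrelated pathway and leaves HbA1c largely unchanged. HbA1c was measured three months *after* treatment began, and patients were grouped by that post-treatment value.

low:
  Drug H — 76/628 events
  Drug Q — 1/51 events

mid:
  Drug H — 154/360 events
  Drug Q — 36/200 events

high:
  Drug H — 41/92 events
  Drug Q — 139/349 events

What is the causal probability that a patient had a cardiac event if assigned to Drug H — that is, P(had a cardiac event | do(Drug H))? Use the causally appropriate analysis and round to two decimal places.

HbA1c here is a post-treatment variable shaped by the drug; conditioning on it would introduce bias rather than remove it. The overall comparison is the causal one.
So P(outcome | do(Drug H)) is just the pooled rate for Drug H: 271/1080 = 0.251.

0.25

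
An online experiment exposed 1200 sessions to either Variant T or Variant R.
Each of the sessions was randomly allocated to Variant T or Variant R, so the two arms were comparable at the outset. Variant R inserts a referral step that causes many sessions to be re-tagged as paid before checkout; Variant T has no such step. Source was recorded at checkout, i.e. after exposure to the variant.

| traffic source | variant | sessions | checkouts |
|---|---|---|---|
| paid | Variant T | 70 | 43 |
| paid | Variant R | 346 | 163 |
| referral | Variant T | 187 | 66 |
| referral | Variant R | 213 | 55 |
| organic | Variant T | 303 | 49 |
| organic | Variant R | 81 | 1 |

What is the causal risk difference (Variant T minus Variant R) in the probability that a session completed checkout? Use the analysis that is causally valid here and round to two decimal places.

-0.06

Variant T is higher inside every traffic source stratum but Variant R is higher in aggregate. Whether to stratify depends on how traffic source relates to the variant.
Traffic source here is a post-treatment variable shaped by the variant; conditioning on it would introduce bias rather than remove it. The overall comparison is the causal one.
The causal difference is the pooled difference: 0.282 − 0.342 = -0.060.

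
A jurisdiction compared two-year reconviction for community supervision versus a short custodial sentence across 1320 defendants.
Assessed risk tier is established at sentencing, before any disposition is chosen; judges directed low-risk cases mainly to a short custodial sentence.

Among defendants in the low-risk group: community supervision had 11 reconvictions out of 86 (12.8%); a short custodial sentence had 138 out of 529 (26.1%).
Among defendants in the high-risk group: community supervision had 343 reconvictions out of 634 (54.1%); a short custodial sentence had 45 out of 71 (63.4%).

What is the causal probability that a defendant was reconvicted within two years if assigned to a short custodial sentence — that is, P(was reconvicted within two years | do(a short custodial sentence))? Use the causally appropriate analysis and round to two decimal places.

community supervision is lower inside every assessed risk tier stratum but a short custodial sentence is lower in aggregate. Whether to stratify depends on how assessed risk tier relates to the disposition.
Assessed risk tier is set before the disposition has any effect — it is not caused by the disposition — and it independently drives the outcome. That makes it a confounder, so the causal comparison is within assessed risk tier levels.
Standardising a short custodial sentence to the population assessed risk tier mix: 0.466·138/529 + 0.534·45/71 = 0.460.

0.46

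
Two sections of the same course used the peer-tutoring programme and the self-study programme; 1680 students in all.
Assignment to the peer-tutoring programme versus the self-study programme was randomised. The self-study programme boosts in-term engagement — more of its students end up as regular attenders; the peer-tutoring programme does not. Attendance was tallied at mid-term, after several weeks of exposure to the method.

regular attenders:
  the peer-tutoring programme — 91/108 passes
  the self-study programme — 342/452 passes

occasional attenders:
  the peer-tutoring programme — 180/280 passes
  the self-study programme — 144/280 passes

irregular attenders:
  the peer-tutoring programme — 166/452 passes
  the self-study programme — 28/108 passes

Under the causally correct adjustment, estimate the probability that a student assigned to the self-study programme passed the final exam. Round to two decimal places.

0.61

the peer-tutoring programme is higher inside every mid-term attendance stratum but the self-study programme is higher in aggregate. Whether to stratify depends on how mid-term attendance relates to the teaching method.
Mid-term attendance lies on the pathway teaching method → mid-term attendance → outcome, so adjusting for it blocks the indirect effect. For the total causal effect of teaching method, use the unadjusted pooled rates.
So P(outcome | do(the self-study programme)) is just the pooled rate for the self-study programme: 514/840 = 0.612.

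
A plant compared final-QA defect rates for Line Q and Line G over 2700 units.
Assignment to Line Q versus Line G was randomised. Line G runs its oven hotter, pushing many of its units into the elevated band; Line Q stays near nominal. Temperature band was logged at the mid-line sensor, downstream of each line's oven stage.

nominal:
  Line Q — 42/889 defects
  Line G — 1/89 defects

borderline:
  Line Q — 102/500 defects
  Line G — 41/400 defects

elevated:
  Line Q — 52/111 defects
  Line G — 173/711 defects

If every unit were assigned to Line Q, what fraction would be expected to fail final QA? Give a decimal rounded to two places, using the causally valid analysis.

In-process temperature band here is a post-treatment variable shaped by the line; conditioning on it would introduce bias rather than remove it. The overall comparison is the causal one.
So P(outcome | do(Line Q)) is just the pooled rate for Line Q: 196/1500 = 0.131.

0.13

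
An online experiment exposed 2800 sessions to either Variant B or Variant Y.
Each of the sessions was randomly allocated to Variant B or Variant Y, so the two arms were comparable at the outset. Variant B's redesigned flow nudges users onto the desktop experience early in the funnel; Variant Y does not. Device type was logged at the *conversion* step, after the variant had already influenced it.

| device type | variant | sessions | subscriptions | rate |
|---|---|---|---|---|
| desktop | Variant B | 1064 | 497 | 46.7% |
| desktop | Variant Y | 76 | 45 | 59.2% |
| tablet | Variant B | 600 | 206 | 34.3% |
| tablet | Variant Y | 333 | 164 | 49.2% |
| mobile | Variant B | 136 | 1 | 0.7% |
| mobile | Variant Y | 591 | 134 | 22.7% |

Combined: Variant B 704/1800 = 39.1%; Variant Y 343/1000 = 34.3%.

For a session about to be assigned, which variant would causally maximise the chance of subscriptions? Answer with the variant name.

The device type-specific comparison favours Variant Y throughout, but the pooled figures favour Variant B. The question is whether to condition on device type.
Stratifying would compare variants among sessions the variants themselves sorted into device type groups — a form of selection on an intermediate. The unconditioned pooled rates give the total causal effect.
Pooled: Variant B 39.1% vs Variant Y 34.3%; Variant B is higher overall.

Variant B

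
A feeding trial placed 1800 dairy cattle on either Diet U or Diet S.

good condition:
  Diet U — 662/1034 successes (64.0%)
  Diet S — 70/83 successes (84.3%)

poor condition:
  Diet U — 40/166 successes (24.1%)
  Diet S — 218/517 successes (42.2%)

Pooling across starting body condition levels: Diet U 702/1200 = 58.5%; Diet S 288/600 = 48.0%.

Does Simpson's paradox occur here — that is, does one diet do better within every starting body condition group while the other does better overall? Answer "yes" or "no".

yes

Within each starting body condition level (good condition 64.0% vs 84.3%; poor condition 24.1% vs 42.2%), Diet S has the higher rate every time. Pooled: 58.5% vs 48.0% — Diet U has the higher rate overall. The two comparisons disagree.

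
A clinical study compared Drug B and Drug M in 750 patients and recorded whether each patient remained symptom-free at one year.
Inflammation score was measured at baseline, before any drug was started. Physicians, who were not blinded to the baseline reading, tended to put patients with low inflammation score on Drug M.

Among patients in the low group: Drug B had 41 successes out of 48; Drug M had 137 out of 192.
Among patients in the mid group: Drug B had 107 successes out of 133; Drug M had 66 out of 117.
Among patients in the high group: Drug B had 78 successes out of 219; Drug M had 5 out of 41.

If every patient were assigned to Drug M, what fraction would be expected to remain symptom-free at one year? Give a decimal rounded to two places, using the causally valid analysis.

0.46

Inflammation score satisfies the back-door criterion: it is not a descendant of the drug, and it blocks the spurious path from drug to outcome. Adjusting for it (i.e., using the within-inflammation score rates) gives the causal effect.
Standardising Drug M to the population inflammation score mix: 0.320·137/192 + 0.333·66/117 + 0.347·5/41 = 0.459.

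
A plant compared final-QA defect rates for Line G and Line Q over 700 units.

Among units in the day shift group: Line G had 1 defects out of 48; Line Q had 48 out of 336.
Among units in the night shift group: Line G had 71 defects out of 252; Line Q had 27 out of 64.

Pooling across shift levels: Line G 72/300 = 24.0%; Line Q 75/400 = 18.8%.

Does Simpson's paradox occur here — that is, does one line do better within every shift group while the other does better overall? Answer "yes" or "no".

yes

Within each shift level (day shift 2.1% vs 14.3%; night shift 28.2% vs 42.2%), Line G has the lower rate every time. Pooled: 24.0% vs 18.8% — Line Q has the lower rate overall. The two comparisons disagree.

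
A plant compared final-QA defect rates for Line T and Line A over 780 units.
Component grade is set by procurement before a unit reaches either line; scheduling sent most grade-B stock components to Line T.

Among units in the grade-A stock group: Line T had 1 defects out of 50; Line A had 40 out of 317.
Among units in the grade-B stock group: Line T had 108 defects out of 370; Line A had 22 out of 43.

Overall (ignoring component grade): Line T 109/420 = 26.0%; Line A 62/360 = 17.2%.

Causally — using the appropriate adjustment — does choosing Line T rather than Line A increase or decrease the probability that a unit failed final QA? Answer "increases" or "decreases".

decreases

The component grade-specific comparison favours Line T throughout, but the pooled figures favour Line A. The question is whether to condition on component grade.
Since component grade is a pre-existing factor (not a product of the line) and it affects the outcome on its own, it is a confounder. The stratified rates, not the pooled rate, identify the causal effect.
Within each level — grade-A stock: 2.0% vs 12.6%; grade-B stock: 29.2% vs 51.2% — Line T is lower every time.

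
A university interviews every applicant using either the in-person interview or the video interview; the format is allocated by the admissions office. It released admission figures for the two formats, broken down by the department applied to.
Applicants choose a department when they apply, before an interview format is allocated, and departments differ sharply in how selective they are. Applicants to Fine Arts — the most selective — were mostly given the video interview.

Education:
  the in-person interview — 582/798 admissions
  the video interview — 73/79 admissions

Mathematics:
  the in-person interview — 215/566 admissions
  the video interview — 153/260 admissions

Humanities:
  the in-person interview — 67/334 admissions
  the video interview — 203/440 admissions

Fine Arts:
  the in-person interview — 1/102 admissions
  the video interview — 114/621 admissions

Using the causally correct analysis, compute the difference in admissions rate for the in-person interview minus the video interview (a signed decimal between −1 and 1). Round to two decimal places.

-0.21

The department-specific comparison favours the video interview throughout, but the pooled figures favour the in-person interview. The question is whether to condition on department.
Department differs across interview formats for reasons unrelated to any effect of the interview format itself, and it separately predicts the outcome — a classic confounder. We must compare within department levels.
Adjusting over the population distribution of department: 0.274·(0.729−0.924) + 0.258·(0.380−0.588) + 0.242·(0.201−0.461) + 0.226·(0.010−0.184) = -0.210.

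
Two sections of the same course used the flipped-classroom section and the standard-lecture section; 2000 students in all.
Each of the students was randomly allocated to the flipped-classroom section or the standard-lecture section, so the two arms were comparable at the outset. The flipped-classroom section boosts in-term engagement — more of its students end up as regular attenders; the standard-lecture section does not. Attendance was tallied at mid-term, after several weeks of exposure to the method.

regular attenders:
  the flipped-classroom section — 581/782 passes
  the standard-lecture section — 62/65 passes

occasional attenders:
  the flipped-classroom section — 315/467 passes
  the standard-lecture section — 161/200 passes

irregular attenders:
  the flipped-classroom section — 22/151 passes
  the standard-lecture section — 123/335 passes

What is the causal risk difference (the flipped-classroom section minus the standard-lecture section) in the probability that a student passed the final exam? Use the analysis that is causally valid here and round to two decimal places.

+0.08

The mid-term attendance-specific comparison favours the standard-lecture section throughout, but the pooled figures favour the flipped-classroom section. The question is whether to condition on mid-term attendance.
Mid-term attendance here is a post-treatment variable shaped by the teaching method; conditioning on it would introduce bias rather than remove it. The overall comparison is the causal one.
The causal difference is the pooled difference: 0.656 − 0.577 = +0.079.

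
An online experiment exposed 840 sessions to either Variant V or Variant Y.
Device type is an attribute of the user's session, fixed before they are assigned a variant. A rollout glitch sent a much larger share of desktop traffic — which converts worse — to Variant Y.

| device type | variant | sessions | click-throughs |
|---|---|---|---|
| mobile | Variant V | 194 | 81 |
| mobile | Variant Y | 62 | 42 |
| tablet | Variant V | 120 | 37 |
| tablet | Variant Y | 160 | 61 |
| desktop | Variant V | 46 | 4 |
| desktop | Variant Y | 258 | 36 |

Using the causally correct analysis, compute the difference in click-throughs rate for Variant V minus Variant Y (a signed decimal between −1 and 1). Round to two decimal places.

Device type is set before the variant has any effect — it is not caused by the variant — and it independently drives the outcome. That makes it a confounder, so the causal comparison is within device type levels.
Adjusting over the population distribution of device type: 0.305·(0.418−0.677) + 0.333·(0.308−0.381) + 0.362·(0.087−0.140) = -0.123.

-0.12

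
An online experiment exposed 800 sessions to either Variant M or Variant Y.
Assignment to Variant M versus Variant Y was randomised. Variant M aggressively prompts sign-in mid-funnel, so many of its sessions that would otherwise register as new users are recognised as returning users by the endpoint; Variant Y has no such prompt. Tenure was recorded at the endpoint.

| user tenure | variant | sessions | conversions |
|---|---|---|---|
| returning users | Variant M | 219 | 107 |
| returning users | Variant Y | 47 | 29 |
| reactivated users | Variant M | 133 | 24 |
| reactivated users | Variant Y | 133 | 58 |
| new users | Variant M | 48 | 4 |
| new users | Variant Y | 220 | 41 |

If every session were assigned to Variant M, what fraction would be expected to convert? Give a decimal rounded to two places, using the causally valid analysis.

Within every user tenure level Variant Y has the higher rate, yet pooled Variant M does — Simpson's reversal.
The distribution of user tenure is itself part of what the variant does — it is an intermediate outcome. Holding it fixed would remove that part of the effect; the total effect is the pooled difference.
So P(outcome | do(Variant M)) is just the pooled rate for Variant M: 135/400 = 0.338.

0.34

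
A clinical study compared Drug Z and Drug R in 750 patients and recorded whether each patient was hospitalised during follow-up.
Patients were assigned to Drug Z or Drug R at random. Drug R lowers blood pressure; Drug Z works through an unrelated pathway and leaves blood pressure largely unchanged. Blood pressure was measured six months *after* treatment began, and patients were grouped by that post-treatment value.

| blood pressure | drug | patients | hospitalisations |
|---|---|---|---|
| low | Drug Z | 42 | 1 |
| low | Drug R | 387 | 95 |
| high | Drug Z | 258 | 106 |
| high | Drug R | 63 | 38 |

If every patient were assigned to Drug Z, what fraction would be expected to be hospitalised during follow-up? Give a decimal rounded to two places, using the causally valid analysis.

0.36

Drug Z is lower inside every blood pressure stratum but Drug R is lower in aggregate. Whether to stratify depends on how blood pressure relates to the drug.
Blood pressure here is a post-treatment variable shaped by the drug; conditioning on it would introduce bias rather than remove it. The overall comparison is the causal one.
So P(outcome | do(Drug Z)) is just the pooled rate for Drug Z: 107/300 = 0.357.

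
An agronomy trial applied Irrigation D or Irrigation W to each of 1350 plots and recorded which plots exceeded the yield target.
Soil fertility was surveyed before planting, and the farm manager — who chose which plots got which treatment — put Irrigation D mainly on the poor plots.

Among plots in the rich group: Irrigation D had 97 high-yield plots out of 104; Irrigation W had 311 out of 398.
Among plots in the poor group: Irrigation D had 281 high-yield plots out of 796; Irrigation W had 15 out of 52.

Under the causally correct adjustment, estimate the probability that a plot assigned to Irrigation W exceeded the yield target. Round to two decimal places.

0.47

Within every soil fertility level Irrigation D has the higher rate, yet pooled Irrigation W does — Simpson's reversal.
Soil fertility satisfies the back-door criterion: it is not a descendant of the irrigation, and it blocks the spurious path from irrigation to outcome. Adjusting for it (i.e., using the within-soil fertility rates) gives the causal effect.
Standardising Irrigation W to the population soil fertility mix: 0.372·311/398 + 0.628·15/52 = 0.472.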